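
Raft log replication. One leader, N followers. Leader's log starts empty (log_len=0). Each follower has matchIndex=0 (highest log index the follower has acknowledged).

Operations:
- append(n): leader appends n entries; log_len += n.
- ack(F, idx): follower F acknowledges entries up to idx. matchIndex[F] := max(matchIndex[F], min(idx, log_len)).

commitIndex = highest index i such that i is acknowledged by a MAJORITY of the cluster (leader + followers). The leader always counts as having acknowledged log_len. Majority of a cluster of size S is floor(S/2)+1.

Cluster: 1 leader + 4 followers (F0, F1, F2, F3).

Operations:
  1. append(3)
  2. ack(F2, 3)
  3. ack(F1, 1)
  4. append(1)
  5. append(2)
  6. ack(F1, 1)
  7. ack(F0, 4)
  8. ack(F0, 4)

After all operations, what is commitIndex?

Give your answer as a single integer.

Op 1: append 3 -> log_len=3
Op 2: F2 acks idx 3 -> match: F0=0 F1=0 F2=3 F3=0; commitIndex=0
Op 3: F1 acks idx 1 -> match: F0=0 F1=1 F2=3 F3=0; commitIndex=1
Op 4: append 1 -> log_len=4
Op 5: append 2 -> log_len=6
Op 6: F1 acks idx 1 -> match: F0=0 F1=1 F2=3 F3=0; commitIndex=1
Op 7: F0 acks idx 4 -> match: F0=4 F1=1 F2=3 F3=0; commitIndex=3
Op 8: F0 acks idx 4 -> match: F0=4 F1=1 F2=3 F3=0; commitIndex=3

Answer: 3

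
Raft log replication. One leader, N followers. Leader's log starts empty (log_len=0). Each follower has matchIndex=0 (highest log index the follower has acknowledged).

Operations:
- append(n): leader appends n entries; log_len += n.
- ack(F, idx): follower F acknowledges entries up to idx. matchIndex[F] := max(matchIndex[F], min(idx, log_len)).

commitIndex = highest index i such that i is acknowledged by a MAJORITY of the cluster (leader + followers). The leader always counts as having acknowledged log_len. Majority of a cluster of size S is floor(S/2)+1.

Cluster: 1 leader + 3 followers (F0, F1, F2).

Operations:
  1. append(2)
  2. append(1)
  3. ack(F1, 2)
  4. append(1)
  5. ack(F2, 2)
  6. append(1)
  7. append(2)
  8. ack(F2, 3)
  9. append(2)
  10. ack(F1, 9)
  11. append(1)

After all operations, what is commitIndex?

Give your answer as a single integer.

Answer: 3

Derivation:
Op 1: append 2 -> log_len=2
Op 2: append 1 -> log_len=3
Op 3: F1 acks idx 2 -> match: F0=0 F1=2 F2=0; commitIndex=0
Op 4: append 1 -> log_len=4
Op 5: F2 acks idx 2 -> match: F0=0 F1=2 F2=2; commitIndex=2
Op 6: append 1 -> log_len=5
Op 7: append 2 -> log_len=7
Op 8: F2 acks idx 3 -> match: F0=0 F1=2 F2=3; commitIndex=2
Op 9: append 2 -> log_len=9
Op 10: F1 acks idx 9 -> match: F0=0 F1=9 F2=3; commitIndex=3
Op 11: append 1 -> log_len=10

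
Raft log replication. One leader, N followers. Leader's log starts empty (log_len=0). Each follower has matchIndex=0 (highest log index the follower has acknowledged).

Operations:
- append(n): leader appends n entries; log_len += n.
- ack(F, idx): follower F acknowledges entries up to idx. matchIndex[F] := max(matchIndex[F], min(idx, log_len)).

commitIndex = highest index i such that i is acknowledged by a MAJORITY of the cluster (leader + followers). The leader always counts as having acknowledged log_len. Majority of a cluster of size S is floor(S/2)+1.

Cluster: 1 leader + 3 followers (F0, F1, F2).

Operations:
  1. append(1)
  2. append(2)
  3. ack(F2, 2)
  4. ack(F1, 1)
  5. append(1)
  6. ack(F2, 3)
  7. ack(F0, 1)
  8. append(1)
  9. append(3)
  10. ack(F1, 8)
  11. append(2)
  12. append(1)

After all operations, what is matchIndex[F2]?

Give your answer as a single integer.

Op 1: append 1 -> log_len=1
Op 2: append 2 -> log_len=3
Op 3: F2 acks idx 2 -> match: F0=0 F1=0 F2=2; commitIndex=0
Op 4: F1 acks idx 1 -> match: F0=0 F1=1 F2=2; commitIndex=1
Op 5: append 1 -> log_len=4
Op 6: F2 acks idx 3 -> match: F0=0 F1=1 F2=3; commitIndex=1
Op 7: F0 acks idx 1 -> match: F0=1 F1=1 F2=3; commitIndex=1
Op 8: append 1 -> log_len=5
Op 9: append 3 -> log_len=8
Op 10: F1 acks idx 8 -> match: F0=1 F1=8 F2=3; commitIndex=3
Op 11: append 2 -> log_len=10
Op 12: append 1 -> log_len=11

Answer: 3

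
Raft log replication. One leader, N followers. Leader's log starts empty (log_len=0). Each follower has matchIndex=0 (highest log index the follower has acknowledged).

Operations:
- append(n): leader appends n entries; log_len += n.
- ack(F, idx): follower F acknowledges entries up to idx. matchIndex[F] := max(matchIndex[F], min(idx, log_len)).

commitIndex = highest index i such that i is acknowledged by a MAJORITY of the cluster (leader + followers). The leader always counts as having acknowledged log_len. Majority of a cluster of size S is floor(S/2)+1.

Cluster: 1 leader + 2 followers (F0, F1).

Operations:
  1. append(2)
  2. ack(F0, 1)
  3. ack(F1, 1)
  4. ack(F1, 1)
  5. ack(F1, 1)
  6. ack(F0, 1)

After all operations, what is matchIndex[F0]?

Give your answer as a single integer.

Answer: 1

Derivation:
Op 1: append 2 -> log_len=2
Op 2: F0 acks idx 1 -> match: F0=1 F1=0; commitIndex=1
Op 3: F1 acks idx 1 -> match: F0=1 F1=1; commitIndex=1
Op 4: F1 acks idx 1 -> match: F0=1 F1=1; commitIndex=1
Op 5: F1 acks idx 1 -> match: F0=1 F1=1; commitIndex=1
Op 6: F0 acks idx 1 -> match: F0=1 F1=1; commitIndex=1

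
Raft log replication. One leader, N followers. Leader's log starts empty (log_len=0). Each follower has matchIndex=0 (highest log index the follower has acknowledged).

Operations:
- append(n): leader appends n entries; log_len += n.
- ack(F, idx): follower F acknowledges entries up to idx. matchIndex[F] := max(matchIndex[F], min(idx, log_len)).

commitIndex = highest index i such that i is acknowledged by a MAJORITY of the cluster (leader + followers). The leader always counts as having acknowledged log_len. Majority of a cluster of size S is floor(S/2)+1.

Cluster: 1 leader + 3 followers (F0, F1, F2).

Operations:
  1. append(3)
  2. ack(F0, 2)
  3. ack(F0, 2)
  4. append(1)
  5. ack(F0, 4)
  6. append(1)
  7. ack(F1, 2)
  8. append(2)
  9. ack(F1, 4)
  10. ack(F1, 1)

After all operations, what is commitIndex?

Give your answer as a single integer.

Op 1: append 3 -> log_len=3
Op 2: F0 acks idx 2 -> match: F0=2 F1=0 F2=0; commitIndex=0
Op 3: F0 acks idx 2 -> match: F0=2 F1=0 F2=0; commitIndex=0
Op 4: append 1 -> log_len=4
Op 5: F0 acks idx 4 -> match: F0=4 F1=0 F2=0; commitIndex=0
Op 6: append 1 -> log_len=5
Op 7: F1 acks idx 2 -> match: F0=4 F1=2 F2=0; commitIndex=2
Op 8: append 2 -> log_len=7
Op 9: F1 acks idx 4 -> match: F0=4 F1=4 F2=0; commitIndex=4
Op 10: F1 acks idx 1 -> match: F0=4 F1=4 F2=0; commitIndex=4

Answer: 4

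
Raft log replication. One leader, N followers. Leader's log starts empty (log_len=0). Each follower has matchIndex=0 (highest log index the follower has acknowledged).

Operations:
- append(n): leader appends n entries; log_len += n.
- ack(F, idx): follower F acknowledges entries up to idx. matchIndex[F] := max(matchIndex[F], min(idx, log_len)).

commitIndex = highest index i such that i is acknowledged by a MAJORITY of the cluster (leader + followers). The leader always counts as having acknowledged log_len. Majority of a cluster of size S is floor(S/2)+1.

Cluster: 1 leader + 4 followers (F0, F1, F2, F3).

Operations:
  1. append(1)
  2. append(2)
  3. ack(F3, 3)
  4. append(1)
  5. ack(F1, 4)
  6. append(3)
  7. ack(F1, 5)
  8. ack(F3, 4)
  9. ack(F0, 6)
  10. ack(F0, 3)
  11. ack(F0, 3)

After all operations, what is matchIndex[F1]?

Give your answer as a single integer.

Op 1: append 1 -> log_len=1
Op 2: append 2 -> log_len=3
Op 3: F3 acks idx 3 -> match: F0=0 F1=0 F2=0 F3=3; commitIndex=0
Op 4: append 1 -> log_len=4
Op 5: F1 acks idx 4 -> match: F0=0 F1=4 F2=0 F3=3; commitIndex=3
Op 6: append 3 -> log_len=7
Op 7: F1 acks idx 5 -> match: F0=0 F1=5 F2=0 F3=3; commitIndex=3
Op 8: F3 acks idx 4 -> match: F0=0 F1=5 F2=0 F3=4; commitIndex=4
Op 9: F0 acks idx 6 -> match: F0=6 F1=5 F2=0 F3=4; commitIndex=5
Op 10: F0 acks idx 3 -> match: F0=6 F1=5 F2=0 F3=4; commitIndex=5
Op 11: F0 acks idx 3 -> match: F0=6 F1=5 F2=0 F3=4; commitIndex=5

Answer: 5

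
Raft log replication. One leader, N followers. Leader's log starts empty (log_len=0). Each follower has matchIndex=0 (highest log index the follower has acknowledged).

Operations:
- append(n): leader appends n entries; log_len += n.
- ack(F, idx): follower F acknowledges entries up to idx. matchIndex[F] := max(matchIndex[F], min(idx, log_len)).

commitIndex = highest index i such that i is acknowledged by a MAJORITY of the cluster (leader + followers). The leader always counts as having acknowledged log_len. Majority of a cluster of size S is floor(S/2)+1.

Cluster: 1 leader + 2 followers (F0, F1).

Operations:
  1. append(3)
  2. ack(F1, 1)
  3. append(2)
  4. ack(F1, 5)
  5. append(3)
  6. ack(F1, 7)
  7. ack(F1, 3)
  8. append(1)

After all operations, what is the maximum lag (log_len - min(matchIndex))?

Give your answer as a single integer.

Answer: 9

Derivation:
Op 1: append 3 -> log_len=3
Op 2: F1 acks idx 1 -> match: F0=0 F1=1; commitIndex=1
Op 3: append 2 -> log_len=5
Op 4: F1 acks idx 5 -> match: F0=0 F1=5; commitIndex=5
Op 5: append 3 -> log_len=8
Op 6: F1 acks idx 7 -> match: F0=0 F1=7; commitIndex=7
Op 7: F1 acks idx 3 -> match: F0=0 F1=7; commitIndex=7
Op 8: append 1 -> log_len=9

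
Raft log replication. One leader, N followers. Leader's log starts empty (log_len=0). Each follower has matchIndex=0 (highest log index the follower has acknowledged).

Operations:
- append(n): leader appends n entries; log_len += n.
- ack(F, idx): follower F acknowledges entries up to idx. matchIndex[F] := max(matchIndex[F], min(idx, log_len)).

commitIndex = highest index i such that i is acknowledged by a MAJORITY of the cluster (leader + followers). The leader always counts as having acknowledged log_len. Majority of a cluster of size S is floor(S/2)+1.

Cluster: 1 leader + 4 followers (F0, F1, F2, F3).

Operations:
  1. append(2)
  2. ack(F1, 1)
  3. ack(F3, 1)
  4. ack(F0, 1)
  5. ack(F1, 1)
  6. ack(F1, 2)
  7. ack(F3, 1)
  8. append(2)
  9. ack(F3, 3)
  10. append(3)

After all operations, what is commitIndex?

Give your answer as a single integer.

Op 1: append 2 -> log_len=2
Op 2: F1 acks idx 1 -> match: F0=0 F1=1 F2=0 F3=0; commitIndex=0
Op 3: F3 acks idx 1 -> match: F0=0 F1=1 F2=0 F3=1; commitIndex=1
Op 4: F0 acks idx 1 -> match: F0=1 F1=1 F2=0 F3=1; commitIndex=1
Op 5: F1 acks idx 1 -> match: F0=1 F1=1 F2=0 F3=1; commitIndex=1
Op 6: F1 acks idx 2 -> match: F0=1 F1=2 F2=0 F3=1; commitIndex=1
Op 7: F3 acks idx 1 -> match: F0=1 F1=2 F2=0 F3=1; commitIndex=1
Op 8: append 2 -> log_len=4
Op 9: F3 acks idx 3 -> match: F0=1 F1=2 F2=0 F3=3; commitIndex=2
Op 10: append 3 -> log_len=7

Answer: 2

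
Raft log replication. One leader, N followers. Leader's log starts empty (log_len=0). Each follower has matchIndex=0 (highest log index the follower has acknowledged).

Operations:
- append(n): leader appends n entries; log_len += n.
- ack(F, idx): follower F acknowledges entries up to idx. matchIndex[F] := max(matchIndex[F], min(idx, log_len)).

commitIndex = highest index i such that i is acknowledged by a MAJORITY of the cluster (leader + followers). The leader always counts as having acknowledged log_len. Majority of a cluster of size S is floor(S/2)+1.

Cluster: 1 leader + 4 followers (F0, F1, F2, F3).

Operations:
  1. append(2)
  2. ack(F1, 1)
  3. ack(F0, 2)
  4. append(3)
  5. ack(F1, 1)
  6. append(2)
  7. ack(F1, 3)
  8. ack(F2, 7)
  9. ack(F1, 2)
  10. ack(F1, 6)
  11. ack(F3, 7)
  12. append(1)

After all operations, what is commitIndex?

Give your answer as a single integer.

Answer: 7

Derivation:
Op 1: append 2 -> log_len=2
Op 2: F1 acks idx 1 -> match: F0=0 F1=1 F2=0 F3=0; commitIndex=0
Op 3: F0 acks idx 2 -> match: F0=2 F1=1 F2=0 F3=0; commitIndex=1
Op 4: append 3 -> log_len=5
Op 5: F1 acks idx 1 -> match: F0=2 F1=1 F2=0 F3=0; commitIndex=1
Op 6: append 2 -> log_len=7
Op 7: F1 acks idx 3 -> match: F0=2 F1=3 F2=0 F3=0; commitIndex=2
Op 8: F2 acks idx 7 -> match: F0=2 F1=3 F2=7 F3=0; commitIndex=3
Op 9: F1 acks idx 2 -> match: F0=2 F1=3 F2=7 F3=0; commitIndex=3
Op 10: F1 acks idx 6 -> match: F0=2 F1=6 F2=7 F3=0; commitIndex=6
Op 11: F3 acks idx 7 -> match: F0=2 F1=6 F2=7 F3=7; commitIndex=7
Op 12: append 1 -> log_len=8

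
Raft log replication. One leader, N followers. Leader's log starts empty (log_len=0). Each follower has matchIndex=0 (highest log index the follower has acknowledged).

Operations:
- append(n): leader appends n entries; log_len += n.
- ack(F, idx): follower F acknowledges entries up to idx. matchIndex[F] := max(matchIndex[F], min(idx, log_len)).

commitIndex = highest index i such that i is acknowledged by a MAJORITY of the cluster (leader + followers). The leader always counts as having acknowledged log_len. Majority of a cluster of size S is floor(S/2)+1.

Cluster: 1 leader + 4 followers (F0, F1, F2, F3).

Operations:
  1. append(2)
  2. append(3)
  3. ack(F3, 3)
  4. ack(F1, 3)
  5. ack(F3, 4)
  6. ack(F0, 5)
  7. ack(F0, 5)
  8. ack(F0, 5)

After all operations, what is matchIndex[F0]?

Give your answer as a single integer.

Answer: 5

Derivation:
Op 1: append 2 -> log_len=2
Op 2: append 3 -> log_len=5
Op 3: F3 acks idx 3 -> match: F0=0 F1=0 F2=0 F3=3; commitIndex=0
Op 4: F1 acks idx 3 -> match: F0=0 F1=3 F2=0 F3=3; commitIndex=3
Op 5: F3 acks idx 4 -> match: F0=0 F1=3 F2=0 F3=4; commitIndex=3
Op 6: F0 acks idx 5 -> match: F0=5 F1=3 F2=0 F3=4; commitIndex=4
Op 7: F0 acks idx 5 -> match: F0=5 F1=3 F2=0 F3=4; commitIndex=4
Op 8: F0 acks idx 5 -> match: F0=5 F1=3 F2=0 F3=4; commitIndex=4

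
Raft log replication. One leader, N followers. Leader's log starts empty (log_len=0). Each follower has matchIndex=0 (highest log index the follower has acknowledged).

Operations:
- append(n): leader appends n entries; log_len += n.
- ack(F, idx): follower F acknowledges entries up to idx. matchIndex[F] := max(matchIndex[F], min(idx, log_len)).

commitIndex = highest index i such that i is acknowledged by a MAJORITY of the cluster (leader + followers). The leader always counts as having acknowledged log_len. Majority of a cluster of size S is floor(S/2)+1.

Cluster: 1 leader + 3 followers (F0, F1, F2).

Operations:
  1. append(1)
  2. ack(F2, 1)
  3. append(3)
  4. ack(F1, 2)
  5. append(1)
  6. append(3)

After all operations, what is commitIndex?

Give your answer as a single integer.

Answer: 1

Derivation:
Op 1: append 1 -> log_len=1
Op 2: F2 acks idx 1 -> match: F0=0 F1=0 F2=1; commitIndex=0
Op 3: append 3 -> log_len=4
Op 4: F1 acks idx 2 -> match: F0=0 F1=2 F2=1; commitIndex=1
Op 5: append 1 -> log_len=5
Op 6: append 3 -> log_len=8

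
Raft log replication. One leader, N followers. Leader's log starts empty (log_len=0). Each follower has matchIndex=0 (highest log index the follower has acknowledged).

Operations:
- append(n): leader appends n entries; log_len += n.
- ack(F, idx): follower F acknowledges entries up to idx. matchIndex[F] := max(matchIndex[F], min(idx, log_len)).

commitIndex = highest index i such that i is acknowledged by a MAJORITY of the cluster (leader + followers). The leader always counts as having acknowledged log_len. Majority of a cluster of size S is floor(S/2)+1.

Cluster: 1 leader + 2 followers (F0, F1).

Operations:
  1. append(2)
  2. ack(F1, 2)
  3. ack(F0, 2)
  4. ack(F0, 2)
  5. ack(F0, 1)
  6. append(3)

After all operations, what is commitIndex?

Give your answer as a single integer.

Op 1: append 2 -> log_len=2
Op 2: F1 acks idx 2 -> match: F0=0 F1=2; commitIndex=2
Op 3: F0 acks idx 2 -> match: F0=2 F1=2; commitIndex=2
Op 4: F0 acks idx 2 -> match: F0=2 F1=2; commitIndex=2
Op 5: F0 acks idx 1 -> match: F0=2 F1=2; commitIndex=2
Op 6: append 3 -> log_len=5

Answer: 2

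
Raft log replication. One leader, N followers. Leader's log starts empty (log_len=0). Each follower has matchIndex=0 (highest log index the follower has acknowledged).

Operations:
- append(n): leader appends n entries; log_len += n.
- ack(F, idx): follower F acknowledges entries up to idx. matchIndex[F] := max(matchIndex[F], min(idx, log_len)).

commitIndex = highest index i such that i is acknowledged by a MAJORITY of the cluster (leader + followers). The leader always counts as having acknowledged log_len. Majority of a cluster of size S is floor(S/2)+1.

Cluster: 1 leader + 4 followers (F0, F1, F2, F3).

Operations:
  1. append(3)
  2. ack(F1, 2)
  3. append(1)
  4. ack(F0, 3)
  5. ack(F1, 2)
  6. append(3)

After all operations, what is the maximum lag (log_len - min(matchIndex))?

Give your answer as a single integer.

Answer: 7

Derivation:
Op 1: append 3 -> log_len=3
Op 2: F1 acks idx 2 -> match: F0=0 F1=2 F2=0 F3=0; commitIndex=0
Op 3: append 1 -> log_len=4
Op 4: F0 acks idx 3 -> match: F0=3 F1=2 F2=0 F3=0; commitIndex=2
Op 5: F1 acks idx 2 -> match: F0=3 F1=2 F2=0 F3=0; commitIndex=2
Op 6: append 3 -> log_len=7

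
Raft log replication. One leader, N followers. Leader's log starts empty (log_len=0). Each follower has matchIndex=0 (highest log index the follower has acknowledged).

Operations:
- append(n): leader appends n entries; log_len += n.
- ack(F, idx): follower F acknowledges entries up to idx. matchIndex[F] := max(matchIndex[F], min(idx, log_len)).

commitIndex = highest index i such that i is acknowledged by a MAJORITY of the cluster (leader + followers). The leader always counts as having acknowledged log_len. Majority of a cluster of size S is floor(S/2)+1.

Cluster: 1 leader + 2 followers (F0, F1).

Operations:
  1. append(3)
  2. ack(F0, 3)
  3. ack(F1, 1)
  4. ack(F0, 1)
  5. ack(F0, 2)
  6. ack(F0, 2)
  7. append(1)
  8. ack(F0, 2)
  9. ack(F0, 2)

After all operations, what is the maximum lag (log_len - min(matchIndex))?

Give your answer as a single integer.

Op 1: append 3 -> log_len=3
Op 2: F0 acks idx 3 -> match: F0=3 F1=0; commitIndex=3
Op 3: F1 acks idx 1 -> match: F0=3 F1=1; commitIndex=3
Op 4: F0 acks idx 1 -> match: F0=3 F1=1; commitIndex=3
Op 5: F0 acks idx 2 -> match: F0=3 F1=1; commitIndex=3
Op 6: F0 acks idx 2 -> match: F0=3 F1=1; commitIndex=3
Op 7: append 1 -> log_len=4
Op 8: F0 acks idx 2 -> match: F0=3 F1=1; commitIndex=3
Op 9: F0 acks idx 2 -> match: F0=3 F1=1; commitIndex=3

Answer: 3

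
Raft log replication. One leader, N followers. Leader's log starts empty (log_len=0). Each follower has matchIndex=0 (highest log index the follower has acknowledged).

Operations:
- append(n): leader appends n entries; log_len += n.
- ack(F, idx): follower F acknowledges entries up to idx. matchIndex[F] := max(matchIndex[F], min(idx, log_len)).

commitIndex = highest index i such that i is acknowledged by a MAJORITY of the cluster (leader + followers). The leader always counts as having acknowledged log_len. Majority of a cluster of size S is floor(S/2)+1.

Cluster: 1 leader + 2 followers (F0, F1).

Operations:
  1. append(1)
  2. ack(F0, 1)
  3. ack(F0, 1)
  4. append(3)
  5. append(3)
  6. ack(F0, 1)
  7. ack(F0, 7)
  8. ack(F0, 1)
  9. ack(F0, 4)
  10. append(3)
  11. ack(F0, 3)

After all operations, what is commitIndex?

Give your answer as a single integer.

Answer: 7

Derivation:
Op 1: append 1 -> log_len=1
Op 2: F0 acks idx 1 -> match: F0=1 F1=0; commitIndex=1
Op 3: F0 acks idx 1 -> match: F0=1 F1=0; commitIndex=1
Op 4: append 3 -> log_len=4
Op 5: append 3 -> log_len=7
Op 6: F0 acks idx 1 -> match: F0=1 F1=0; commitIndex=1
Op 7: F0 acks idx 7 -> match: F0=7 F1=0; commitIndex=7
Op 8: F0 acks idx 1 -> match: F0=7 F1=0; commitIndex=7
Op 9: F0 acks idx 4 -> match: F0=7 F1=0; commitIndex=7
Op 10: append 3 -> log_len=10
Op 11: F0 acks idx 3 -> match: F0=7 F1=0; commitIndex=7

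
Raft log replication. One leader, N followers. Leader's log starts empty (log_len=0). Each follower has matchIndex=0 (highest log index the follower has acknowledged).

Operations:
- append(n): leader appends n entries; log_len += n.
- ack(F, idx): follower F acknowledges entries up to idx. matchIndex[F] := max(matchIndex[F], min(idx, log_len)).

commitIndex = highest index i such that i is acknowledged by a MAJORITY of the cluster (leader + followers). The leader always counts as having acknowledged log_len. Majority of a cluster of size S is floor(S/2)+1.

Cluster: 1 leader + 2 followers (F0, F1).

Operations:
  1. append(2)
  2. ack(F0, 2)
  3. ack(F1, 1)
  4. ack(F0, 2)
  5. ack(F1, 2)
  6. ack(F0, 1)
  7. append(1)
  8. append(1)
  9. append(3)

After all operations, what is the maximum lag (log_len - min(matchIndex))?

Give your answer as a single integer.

Op 1: append 2 -> log_len=2
Op 2: F0 acks idx 2 -> match: F0=2 F1=0; commitIndex=2
Op 3: F1 acks idx 1 -> match: F0=2 F1=1; commitIndex=2
Op 4: F0 acks idx 2 -> match: F0=2 F1=1; commitIndex=2
Op 5: F1 acks idx 2 -> match: F0=2 F1=2; commitIndex=2
Op 6: F0 acks idx 1 -> match: F0=2 F1=2; commitIndex=2
Op 7: append 1 -> log_len=3
Op 8: append 1 -> log_len=4
Op 9: append 3 -> log_len=7

Answer: 5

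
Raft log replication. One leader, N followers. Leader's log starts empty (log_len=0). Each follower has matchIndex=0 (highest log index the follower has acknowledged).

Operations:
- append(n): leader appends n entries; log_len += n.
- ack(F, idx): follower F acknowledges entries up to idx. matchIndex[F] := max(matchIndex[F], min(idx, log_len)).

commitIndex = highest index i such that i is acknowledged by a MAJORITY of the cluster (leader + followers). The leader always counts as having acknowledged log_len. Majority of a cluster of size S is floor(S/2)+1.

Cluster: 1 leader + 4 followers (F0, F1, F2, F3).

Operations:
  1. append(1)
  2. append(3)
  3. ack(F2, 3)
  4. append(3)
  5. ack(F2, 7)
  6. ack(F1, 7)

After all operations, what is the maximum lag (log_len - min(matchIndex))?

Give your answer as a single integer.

Op 1: append 1 -> log_len=1
Op 2: append 3 -> log_len=4
Op 3: F2 acks idx 3 -> match: F0=0 F1=0 F2=3 F3=0; commitIndex=0
Op 4: append 3 -> log_len=7
Op 5: F2 acks idx 7 -> match: F0=0 F1=0 F2=7 F3=0; commitIndex=0
Op 6: F1 acks idx 7 -> match: F0=0 F1=7 F2=7 F3=0; commitIndex=7

Answer: 7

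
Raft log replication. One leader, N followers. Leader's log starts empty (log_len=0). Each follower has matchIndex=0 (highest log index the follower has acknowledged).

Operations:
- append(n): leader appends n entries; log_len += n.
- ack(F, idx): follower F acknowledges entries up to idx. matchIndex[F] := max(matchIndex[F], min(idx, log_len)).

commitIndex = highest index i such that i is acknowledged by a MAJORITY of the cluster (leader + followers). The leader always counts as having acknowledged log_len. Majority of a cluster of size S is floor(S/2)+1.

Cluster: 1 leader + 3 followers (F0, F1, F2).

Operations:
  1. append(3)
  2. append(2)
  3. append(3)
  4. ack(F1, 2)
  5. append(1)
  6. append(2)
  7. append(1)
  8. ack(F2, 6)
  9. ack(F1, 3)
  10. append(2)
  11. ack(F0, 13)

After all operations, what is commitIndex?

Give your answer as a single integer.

Answer: 6

Derivation:
Op 1: append 3 -> log_len=3
Op 2: append 2 -> log_len=5
Op 3: append 3 -> log_len=8
Op 4: F1 acks idx 2 -> match: F0=0 F1=2 F2=0; commitIndex=0
Op 5: append 1 -> log_len=9
Op 6: append 2 -> log_len=11
Op 7: append 1 -> log_len=12
Op 8: F2 acks idx 6 -> match: F0=0 F1=2 F2=6; commitIndex=2
Op 9: F1 acks idx 3 -> match: F0=0 F1=3 F2=6; commitIndex=3
Op 10: append 2 -> log_len=14
Op 11: F0 acks idx 13 -> match: F0=13 F1=3 F2=6; commitIndex=6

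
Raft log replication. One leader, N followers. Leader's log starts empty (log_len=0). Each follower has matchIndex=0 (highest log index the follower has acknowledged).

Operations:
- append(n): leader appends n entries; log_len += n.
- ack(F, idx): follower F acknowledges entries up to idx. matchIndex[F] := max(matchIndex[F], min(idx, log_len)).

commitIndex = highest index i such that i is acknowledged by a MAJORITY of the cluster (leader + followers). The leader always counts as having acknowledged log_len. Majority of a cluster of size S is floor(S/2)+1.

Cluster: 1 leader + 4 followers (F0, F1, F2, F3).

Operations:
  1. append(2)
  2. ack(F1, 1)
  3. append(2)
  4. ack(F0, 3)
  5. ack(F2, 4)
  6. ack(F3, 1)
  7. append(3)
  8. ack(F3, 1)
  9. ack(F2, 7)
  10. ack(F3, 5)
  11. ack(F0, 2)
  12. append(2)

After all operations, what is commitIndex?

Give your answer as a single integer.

Answer: 5

Derivation:
Op 1: append 2 -> log_len=2
Op 2: F1 acks idx 1 -> match: F0=0 F1=1 F2=0 F3=0; commitIndex=0
Op 3: append 2 -> log_len=4
Op 4: F0 acks idx 3 -> match: F0=3 F1=1 F2=0 F3=0; commitIndex=1
Op 5: F2 acks idx 4 -> match: F0=3 F1=1 F2=4 F3=0; commitIndex=3
Op 6: F3 acks idx 1 -> match: F0=3 F1=1 F2=4 F3=1; commitIndex=3
Op 7: append 3 -> log_len=7
Op 8: F3 acks idx 1 -> match: F0=3 F1=1 F2=4 F3=1; commitIndex=3
Op 9: F2 acks idx 7 -> match: F0=3 F1=1 F2=7 F3=1; commitIndex=3
Op 10: F3 acks idx 5 -> match: F0=3 F1=1 F2=7 F3=5; commitIndex=5
Op 11: F0 acks idx 2 -> match: F0=3 F1=1 F2=7 F3=5; commitIndex=5
Op 12: append 2 -> log_len=9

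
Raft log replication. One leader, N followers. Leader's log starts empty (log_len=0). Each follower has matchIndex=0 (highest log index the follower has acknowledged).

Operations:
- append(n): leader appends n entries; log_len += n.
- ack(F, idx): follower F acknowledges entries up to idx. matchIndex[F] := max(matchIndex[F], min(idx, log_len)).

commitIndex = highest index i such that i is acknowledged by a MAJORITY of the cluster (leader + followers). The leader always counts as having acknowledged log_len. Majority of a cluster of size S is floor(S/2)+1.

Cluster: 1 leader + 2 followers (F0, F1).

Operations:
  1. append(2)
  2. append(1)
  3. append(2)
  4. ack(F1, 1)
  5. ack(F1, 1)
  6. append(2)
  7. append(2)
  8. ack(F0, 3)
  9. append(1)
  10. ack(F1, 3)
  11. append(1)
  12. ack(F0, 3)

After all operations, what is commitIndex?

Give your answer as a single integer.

Answer: 3

Derivation:
Op 1: append 2 -> log_len=2
Op 2: append 1 -> log_len=3
Op 3: append 2 -> log_len=5
Op 4: F1 acks idx 1 -> match: F0=0 F1=1; commitIndex=1
Op 5: F1 acks idx 1 -> match: F0=0 F1=1; commitIndex=1
Op 6: append 2 -> log_len=7
Op 7: append 2 -> log_len=9
Op 8: F0 acks idx 3 -> match: F0=3 F1=1; commitIndex=3
Op 9: append 1 -> log_len=10
Op 10: F1 acks idx 3 -> match: F0=3 F1=3; commitIndex=3
Op 11: append 1 -> log_len=11
Op 12: F0 acks idx 3 -> match: F0=3 F1=3; commitIndex=3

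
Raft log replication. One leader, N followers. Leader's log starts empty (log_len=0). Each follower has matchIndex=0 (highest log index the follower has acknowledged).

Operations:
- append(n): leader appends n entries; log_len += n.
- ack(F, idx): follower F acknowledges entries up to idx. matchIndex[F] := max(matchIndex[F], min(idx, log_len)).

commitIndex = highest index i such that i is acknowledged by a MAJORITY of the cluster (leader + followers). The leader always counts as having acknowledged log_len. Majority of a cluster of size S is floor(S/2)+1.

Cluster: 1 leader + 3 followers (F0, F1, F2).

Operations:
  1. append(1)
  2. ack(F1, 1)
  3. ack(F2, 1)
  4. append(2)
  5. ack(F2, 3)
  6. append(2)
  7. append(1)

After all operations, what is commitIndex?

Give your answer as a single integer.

Answer: 1

Derivation:
Op 1: append 1 -> log_len=1
Op 2: F1 acks idx 1 -> match: F0=0 F1=1 F2=0; commitIndex=0
Op 3: F2 acks idx 1 -> match: F0=0 F1=1 F2=1; commitIndex=1
Op 4: append 2 -> log_len=3
Op 5: F2 acks idx 3 -> match: F0=0 F1=1 F2=3; commitIndex=1
Op 6: append 2 -> log_len=5
Op 7: append 1 -> log_len=6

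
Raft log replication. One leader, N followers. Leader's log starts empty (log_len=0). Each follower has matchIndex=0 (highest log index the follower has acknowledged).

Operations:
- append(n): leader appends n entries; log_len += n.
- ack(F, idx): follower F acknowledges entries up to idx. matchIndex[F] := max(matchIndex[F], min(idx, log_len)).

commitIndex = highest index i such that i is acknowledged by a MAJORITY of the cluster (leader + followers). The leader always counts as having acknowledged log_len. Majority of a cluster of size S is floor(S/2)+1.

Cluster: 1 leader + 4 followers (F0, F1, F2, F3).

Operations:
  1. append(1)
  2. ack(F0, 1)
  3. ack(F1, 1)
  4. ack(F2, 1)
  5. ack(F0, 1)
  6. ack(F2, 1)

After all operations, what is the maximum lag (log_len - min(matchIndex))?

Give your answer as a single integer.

Op 1: append 1 -> log_len=1
Op 2: F0 acks idx 1 -> match: F0=1 F1=0 F2=0 F3=0; commitIndex=0
Op 3: F1 acks idx 1 -> match: F0=1 F1=1 F2=0 F3=0; commitIndex=1
Op 4: F2 acks idx 1 -> match: F0=1 F1=1 F2=1 F3=0; commitIndex=1
Op 5: F0 acks idx 1 -> match: F0=1 F1=1 F2=1 F3=0; commitIndex=1
Op 6: F2 acks idx 1 -> match: F0=1 F1=1 F2=1 F3=0; commitIndex=1

Answer: 1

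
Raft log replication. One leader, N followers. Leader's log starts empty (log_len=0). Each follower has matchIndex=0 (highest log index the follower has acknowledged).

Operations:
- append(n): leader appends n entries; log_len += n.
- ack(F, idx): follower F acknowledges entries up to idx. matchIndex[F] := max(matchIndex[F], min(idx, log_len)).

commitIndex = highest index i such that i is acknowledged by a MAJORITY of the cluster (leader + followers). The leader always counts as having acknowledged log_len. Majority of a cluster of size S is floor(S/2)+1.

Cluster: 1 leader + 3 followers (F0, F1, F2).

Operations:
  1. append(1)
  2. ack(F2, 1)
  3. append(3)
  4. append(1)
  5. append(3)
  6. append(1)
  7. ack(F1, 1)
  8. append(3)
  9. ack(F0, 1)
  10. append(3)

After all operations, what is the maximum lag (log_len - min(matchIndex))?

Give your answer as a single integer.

Op 1: append 1 -> log_len=1
Op 2: F2 acks idx 1 -> match: F0=0 F1=0 F2=1; commitIndex=0
Op 3: append 3 -> log_len=4
Op 4: append 1 -> log_len=5
Op 5: append 3 -> log_len=8
Op 6: append 1 -> log_len=9
Op 7: F1 acks idx 1 -> match: F0=0 F1=1 F2=1; commitIndex=1
Op 8: append 3 -> log_len=12
Op 9: F0 acks idx 1 -> match: F0=1 F1=1 F2=1; commitIndex=1
Op 10: append 3 -> log_len=15

Answer: 14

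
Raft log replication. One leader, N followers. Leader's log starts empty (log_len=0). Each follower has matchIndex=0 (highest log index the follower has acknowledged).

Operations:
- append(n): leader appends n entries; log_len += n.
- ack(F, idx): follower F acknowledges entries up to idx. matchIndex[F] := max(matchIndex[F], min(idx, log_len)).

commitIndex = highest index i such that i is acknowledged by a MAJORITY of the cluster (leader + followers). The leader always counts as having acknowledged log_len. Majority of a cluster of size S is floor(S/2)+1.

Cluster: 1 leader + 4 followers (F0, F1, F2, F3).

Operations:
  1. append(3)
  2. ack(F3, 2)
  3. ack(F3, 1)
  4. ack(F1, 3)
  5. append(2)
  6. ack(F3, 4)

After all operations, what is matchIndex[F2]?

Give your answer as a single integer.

Op 1: append 3 -> log_len=3
Op 2: F3 acks idx 2 -> match: F0=0 F1=0 F2=0 F3=2; commitIndex=0
Op 3: F3 acks idx 1 -> match: F0=0 F1=0 F2=0 F3=2; commitIndex=0
Op 4: F1 acks idx 3 -> match: F0=0 F1=3 F2=0 F3=2; commitIndex=2
Op 5: append 2 -> log_len=5
Op 6: F3 acks idx 4 -> match: F0=0 F1=3 F2=0 F3=4; commitIndex=3

Answer: 0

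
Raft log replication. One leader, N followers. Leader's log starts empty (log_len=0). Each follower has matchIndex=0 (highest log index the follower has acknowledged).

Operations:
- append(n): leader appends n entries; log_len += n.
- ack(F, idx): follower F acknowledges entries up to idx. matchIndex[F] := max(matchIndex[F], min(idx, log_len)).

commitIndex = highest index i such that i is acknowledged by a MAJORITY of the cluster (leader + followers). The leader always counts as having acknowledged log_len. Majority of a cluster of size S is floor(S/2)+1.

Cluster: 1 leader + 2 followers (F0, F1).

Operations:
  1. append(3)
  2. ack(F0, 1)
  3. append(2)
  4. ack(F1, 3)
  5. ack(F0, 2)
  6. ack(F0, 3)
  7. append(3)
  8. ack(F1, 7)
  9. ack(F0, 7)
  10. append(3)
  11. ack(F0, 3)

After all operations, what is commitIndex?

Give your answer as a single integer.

Answer: 7

Derivation:
Op 1: append 3 -> log_len=3
Op 2: F0 acks idx 1 -> match: F0=1 F1=0; commitIndex=1
Op 3: append 2 -> log_len=5
Op 4: F1 acks idx 3 -> match: F0=1 F1=3; commitIndex=3
Op 5: F0 acks idx 2 -> match: F0=2 F1=3; commitIndex=3
Op 6: F0 acks idx 3 -> match: F0=3 F1=3; commitIndex=3
Op 7: append 3 -> log_len=8
Op 8: F1 acks idx 7 -> match: F0=3 F1=7; commitIndex=7
Op 9: F0 acks idx 7 -> match: F0=7 F1=7; commitIndex=7
Op 10: append 3 -> log_len=11
Op 11: F0 acks idx 3 -> match: F0=7 F1=7; commitIndex=7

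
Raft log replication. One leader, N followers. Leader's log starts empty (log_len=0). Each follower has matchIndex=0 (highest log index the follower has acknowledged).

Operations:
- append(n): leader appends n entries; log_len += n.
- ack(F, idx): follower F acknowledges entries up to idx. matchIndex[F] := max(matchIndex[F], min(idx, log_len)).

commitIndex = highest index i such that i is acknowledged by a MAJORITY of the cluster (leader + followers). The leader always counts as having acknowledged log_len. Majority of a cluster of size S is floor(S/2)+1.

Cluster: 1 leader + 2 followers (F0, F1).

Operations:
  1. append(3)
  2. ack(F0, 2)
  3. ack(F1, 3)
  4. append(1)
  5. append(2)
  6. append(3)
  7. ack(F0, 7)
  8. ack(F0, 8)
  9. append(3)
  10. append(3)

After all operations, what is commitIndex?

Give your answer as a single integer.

Answer: 8

Derivation:
Op 1: append 3 -> log_len=3
Op 2: F0 acks idx 2 -> match: F0=2 F1=0; commitIndex=2
Op 3: F1 acks idx 3 -> match: F0=2 F1=3; commitIndex=3
Op 4: append 1 -> log_len=4
Op 5: append 2 -> log_len=6
Op 6: append 3 -> log_len=9
Op 7: F0 acks idx 7 -> match: F0=7 F1=3; commitIndex=7
Op 8: F0 acks idx 8 -> match: F0=8 F1=3; commitIndex=8
Op 9: append 3 -> log_len=12
Op 10: append 3 -> log_len=15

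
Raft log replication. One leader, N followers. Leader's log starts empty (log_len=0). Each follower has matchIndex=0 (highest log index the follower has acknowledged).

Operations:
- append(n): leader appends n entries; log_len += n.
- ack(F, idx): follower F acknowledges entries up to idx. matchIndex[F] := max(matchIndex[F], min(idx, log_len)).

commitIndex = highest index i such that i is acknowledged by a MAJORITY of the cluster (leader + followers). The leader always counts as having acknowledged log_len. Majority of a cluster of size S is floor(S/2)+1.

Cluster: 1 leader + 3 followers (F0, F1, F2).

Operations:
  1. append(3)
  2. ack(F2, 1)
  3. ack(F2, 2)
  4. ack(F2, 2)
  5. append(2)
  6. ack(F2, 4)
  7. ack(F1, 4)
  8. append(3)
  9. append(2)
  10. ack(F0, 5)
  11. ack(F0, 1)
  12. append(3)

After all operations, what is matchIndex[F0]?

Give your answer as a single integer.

Op 1: append 3 -> log_len=3
Op 2: F2 acks idx 1 -> match: F0=0 F1=0 F2=1; commitIndex=0
Op 3: F2 acks idx 2 -> match: F0=0 F1=0 F2=2; commitIndex=0
Op 4: F2 acks idx 2 -> match: F0=0 F1=0 F2=2; commitIndex=0
Op 5: append 2 -> log_len=5
Op 6: F2 acks idx 4 -> match: F0=0 F1=0 F2=4; commitIndex=0
Op 7: F1 acks idx 4 -> match: F0=0 F1=4 F2=4; commitIndex=4
Op 8: append 3 -> log_len=8
Op 9: append 2 -> log_len=10
Op 10: F0 acks idx 5 -> match: F0=5 F1=4 F2=4; commitIndex=4
Op 11: F0 acks idx 1 -> match: F0=5 F1=4 F2=4; commitIndex=4
Op 12: append 3 -> log_len=13

Answer: 5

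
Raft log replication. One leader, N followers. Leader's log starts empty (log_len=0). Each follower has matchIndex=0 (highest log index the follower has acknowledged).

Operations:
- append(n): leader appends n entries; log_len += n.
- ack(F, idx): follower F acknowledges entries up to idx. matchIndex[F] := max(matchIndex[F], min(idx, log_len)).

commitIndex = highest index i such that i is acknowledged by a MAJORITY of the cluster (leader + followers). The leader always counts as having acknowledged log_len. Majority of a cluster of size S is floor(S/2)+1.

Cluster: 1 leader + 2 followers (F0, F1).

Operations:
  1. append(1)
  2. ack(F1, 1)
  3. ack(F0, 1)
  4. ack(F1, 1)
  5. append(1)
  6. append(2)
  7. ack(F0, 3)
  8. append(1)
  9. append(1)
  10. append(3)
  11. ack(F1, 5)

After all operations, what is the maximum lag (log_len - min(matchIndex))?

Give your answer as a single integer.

Answer: 6

Derivation:
Op 1: append 1 -> log_len=1
Op 2: F1 acks idx 1 -> match: F0=0 F1=1; commitIndex=1
Op 3: F0 acks idx 1 -> match: F0=1 F1=1; commitIndex=1
Op 4: F1 acks idx 1 -> match: F0=1 F1=1; commitIndex=1
Op 5: append 1 -> log_len=2
Op 6: append 2 -> log_len=4
Op 7: F0 acks idx 3 -> match: F0=3 F1=1; commitIndex=3
Op 8: append 1 -> log_len=5
Op 9: append 1 -> log_len=6
Op 10: append 3 -> log_len=9
Op 11: F1 acks idx 5 -> match: F0=3 F1=5; commitIndex=5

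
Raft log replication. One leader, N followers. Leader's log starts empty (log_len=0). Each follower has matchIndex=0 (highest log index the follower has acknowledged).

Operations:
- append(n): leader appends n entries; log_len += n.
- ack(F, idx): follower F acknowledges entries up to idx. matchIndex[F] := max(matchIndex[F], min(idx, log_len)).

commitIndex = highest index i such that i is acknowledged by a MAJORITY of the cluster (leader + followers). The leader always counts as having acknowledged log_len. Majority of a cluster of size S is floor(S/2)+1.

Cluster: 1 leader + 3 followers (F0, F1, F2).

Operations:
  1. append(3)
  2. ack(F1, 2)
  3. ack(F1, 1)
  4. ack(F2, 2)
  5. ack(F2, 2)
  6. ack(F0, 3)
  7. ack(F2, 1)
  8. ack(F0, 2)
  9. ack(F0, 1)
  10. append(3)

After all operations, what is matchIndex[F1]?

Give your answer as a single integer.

Op 1: append 3 -> log_len=3
Op 2: F1 acks idx 2 -> match: F0=0 F1=2 F2=0; commitIndex=0
Op 3: F1 acks idx 1 -> match: F0=0 F1=2 F2=0; commitIndex=0
Op 4: F2 acks idx 2 -> match: F0=0 F1=2 F2=2; commitIndex=2
Op 5: F2 acks idx 2 -> match: F0=0 F1=2 F2=2; commitIndex=2
Op 6: F0 acks idx 3 -> match: F0=3 F1=2 F2=2; commitIndex=2
Op 7: F2 acks idx 1 -> match: F0=3 F1=2 F2=2; commitIndex=2
Op 8: F0 acks idx 2 -> match: F0=3 F1=2 F2=2; commitIndex=2
Op 9: F0 acks idx 1 -> match: F0=3 F1=2 F2=2; commitIndex=2
Op 10: append 3 -> log_len=6

Answer: 2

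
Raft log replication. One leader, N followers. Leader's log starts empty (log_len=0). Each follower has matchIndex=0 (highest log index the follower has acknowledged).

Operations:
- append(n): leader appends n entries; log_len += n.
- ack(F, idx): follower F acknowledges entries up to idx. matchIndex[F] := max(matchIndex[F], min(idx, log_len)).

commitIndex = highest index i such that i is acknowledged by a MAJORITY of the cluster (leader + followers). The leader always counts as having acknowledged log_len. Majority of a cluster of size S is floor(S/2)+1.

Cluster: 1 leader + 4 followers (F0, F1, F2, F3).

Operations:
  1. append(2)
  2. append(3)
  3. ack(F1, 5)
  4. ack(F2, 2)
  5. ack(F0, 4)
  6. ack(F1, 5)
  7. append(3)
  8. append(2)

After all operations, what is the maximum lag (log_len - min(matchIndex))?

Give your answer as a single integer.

Answer: 10

Derivation:
Op 1: append 2 -> log_len=2
Op 2: append 3 -> log_len=5
Op 3: F1 acks idx 5 -> match: F0=0 F1=5 F2=0 F3=0; commitIndex=0
Op 4: F2 acks idx 2 -> match: F0=0 F1=5 F2=2 F3=0; commitIndex=2
Op 5: F0 acks idx 4 -> match: F0=4 F1=5 F2=2 F3=0; commitIndex=4
Op 6: F1 acks idx 5 -> match: F0=4 F1=5 F2=2 F3=0; commitIndex=4
Op 7: append 3 -> log_len=8
Op 8: append 2 -> log_len=10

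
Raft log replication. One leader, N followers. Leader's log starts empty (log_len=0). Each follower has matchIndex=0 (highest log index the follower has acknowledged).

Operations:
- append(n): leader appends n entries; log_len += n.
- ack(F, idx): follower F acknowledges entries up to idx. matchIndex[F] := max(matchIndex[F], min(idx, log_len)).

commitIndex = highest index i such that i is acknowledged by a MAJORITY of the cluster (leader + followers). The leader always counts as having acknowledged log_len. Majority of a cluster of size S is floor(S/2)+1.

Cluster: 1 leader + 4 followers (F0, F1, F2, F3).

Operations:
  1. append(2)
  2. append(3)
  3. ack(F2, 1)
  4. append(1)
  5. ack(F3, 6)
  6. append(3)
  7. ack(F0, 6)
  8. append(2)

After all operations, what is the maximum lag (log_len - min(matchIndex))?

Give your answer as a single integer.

Op 1: append 2 -> log_len=2
Op 2: append 3 -> log_len=5
Op 3: F2 acks idx 1 -> match: F0=0 F1=0 F2=1 F3=0; commitIndex=0
Op 4: append 1 -> log_len=6
Op 5: F3 acks idx 6 -> match: F0=0 F1=0 F2=1 F3=6; commitIndex=1
Op 6: append 3 -> log_len=9
Op 7: F0 acks idx 6 -> match: F0=6 F1=0 F2=1 F3=6; commitIndex=6
Op 8: append 2 -> log_len=11

Answer: 11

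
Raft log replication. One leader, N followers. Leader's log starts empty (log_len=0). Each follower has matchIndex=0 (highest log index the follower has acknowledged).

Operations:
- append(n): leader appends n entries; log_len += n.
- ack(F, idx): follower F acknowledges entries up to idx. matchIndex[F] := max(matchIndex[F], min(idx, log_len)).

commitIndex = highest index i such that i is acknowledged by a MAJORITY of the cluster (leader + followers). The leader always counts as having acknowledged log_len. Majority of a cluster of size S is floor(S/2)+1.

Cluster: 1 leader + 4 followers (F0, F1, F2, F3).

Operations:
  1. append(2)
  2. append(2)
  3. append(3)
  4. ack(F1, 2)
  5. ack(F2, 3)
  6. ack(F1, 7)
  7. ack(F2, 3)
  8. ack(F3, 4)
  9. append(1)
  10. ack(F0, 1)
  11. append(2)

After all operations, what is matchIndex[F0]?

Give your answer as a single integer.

Op 1: append 2 -> log_len=2
Op 2: append 2 -> log_len=4
Op 3: append 3 -> log_len=7
Op 4: F1 acks idx 2 -> match: F0=0 F1=2 F2=0 F3=0; commitIndex=0
Op 5: F2 acks idx 3 -> match: F0=0 F1=2 F2=3 F3=0; commitIndex=2
Op 6: F1 acks idx 7 -> match: F0=0 F1=7 F2=3 F3=0; commitIndex=3
Op 7: F2 acks idx 3 -> match: F0=0 F1=7 F2=3 F3=0; commitIndex=3
Op 8: F3 acks idx 4 -> match: F0=0 F1=7 F2=3 F3=4; commitIndex=4
Op 9: append 1 -> log_len=8
Op 10: F0 acks idx 1 -> match: F0=1 F1=7 F2=3 F3=4; commitIndex=4
Op 11: append 2 -> log_len=10

Answer: 1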